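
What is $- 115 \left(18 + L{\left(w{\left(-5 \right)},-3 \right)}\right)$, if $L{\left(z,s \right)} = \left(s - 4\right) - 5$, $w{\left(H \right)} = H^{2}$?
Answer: $-690$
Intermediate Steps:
$L{\left(z,s \right)} = -9 + s$ ($L{\left(z,s \right)} = \left(-4 + s\right) - 5 = -9 + s$)
$- 115 \left(18 + L{\left(w{\left(-5 \right)},-3 \right)}\right) = - 115 \left(18 - 12\right) = \left(-115\right) 6 = -690$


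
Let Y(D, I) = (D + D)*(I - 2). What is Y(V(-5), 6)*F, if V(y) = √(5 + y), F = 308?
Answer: 0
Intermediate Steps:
Y(D, I) = 2*D*(-2 + I) (Y(D, I) = (2*D)*(-2 + I) = 2*D*(-2 + I))
Y(V(-5), 6)*F = (2*√(5 - 5)*(-2 + 6))*308 = (2*√0*4)*308 = (2*0*4)*308 = 0*308 = 0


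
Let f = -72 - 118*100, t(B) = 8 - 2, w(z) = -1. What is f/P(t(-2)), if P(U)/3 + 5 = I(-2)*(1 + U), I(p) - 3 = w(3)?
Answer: -11872/27 ≈ -439.70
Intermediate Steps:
I(p) = 2 (I(p) = 3 - 1 = 2)
t(B) = 6
P(U) = -9 + 6*U (P(U) = -15 + 3*(2*(1 + U)) = -15 + 3*(2 + 2*U) = -15 + (6 + 6*U) = -9 + 6*U)
f = -11872 (f = -72 - 11800 = -11872)
f/P(t(-2)) = -11872/(-9 + 6*6) = -11872/(-9 + 36) = -11872/27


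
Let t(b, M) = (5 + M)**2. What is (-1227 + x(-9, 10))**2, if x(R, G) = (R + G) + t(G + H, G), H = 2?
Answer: 1002001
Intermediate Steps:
x(R, G) = G + R + (5 + G)**2 (x(R, G) = (R + G) + (5 + G)**2 = (G + R) + (5 + G)**2 = G + R + (5 + G)**2)
(-1227 + x(-9, 10))**2 = (-1227 + (10 - 9 + (5 + 10)**2))**2 = (-1227 + (10 - 9 + 15**2))**2 = (-1227 + (10 - 9 + 225))**2 = (-1227 + 226)**2 = (-1001)**2 = 1002001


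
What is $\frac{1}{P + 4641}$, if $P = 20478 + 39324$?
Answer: $\frac{1}{64443} \approx 1.5518 \cdot 10^{-5}$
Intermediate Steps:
$P = 59802$
$\frac{1}{P + 4641} = \frac{1}{59802 + 4641} = \frac{1}{64443}$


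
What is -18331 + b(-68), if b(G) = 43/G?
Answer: -1246551/68 ≈ -18332.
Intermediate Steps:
-18331 + b(-68) = -18331 + 43/(-68) = -18331 + 43*(-1/68) = -18331 - 43/68 = -1246551/68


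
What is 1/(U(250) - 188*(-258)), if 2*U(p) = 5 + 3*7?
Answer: 1/48517 ≈ 2.0611e-5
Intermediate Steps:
U(p) = 13 (U(p) = (5 + 3*7)/2 = (5 + 21)/2 = (½)*26 = 13)
1/(U(250) - 188*(-258)) = 1/(13 - 188*(-258)) = 1/(13 + 48504) = 1/48517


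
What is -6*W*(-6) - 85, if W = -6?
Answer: -301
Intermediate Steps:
-6*W*(-6) - 85 = -6*(-6)*(-6) - 85 = 36*(-6) - 85 = -216 - 85 = -301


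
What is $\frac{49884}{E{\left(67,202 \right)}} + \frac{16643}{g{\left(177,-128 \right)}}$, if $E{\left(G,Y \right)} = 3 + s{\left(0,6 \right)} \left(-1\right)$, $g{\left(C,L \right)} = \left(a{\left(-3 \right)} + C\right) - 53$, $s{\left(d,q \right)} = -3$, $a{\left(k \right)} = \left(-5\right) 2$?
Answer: $\frac{964439}{114} \approx 8460.0$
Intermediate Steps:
$a{\left(k \right)} = -10$
$g{\left(C,L \right)} = -63 + C$ ($g{\left(C,L \right)} = \left(-10 + C\right) - 53 = -63 + C$)
$E{\left(G,Y \right)} = 6$ ($E{\left(G,Y \right)} = 3 - -3 = 3 + 3 = 6$)
$\frac{49884}{E{\left(67,202 \right)}} + \frac{16643}{g{\left(177,-128 \right)}} = \frac{49884}{6} + \frac{16643}{-63 + 177} = 49884 \cdot \frac{1}{6} + \frac{16643}{114} = 8314 + 16643 \cdot \frac{1}{114} = 8314 + \frac{16643}{114} = \frac{964439}{114}$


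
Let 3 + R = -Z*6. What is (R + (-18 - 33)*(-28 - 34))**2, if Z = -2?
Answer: 10055241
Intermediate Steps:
R = 9 (R = -3 - 1*(-2)*6 = -3 + 2*6 = -3 + 12 = 9)
(R + (-18 - 33)*(-28 - 34))**2 = (9 + (-18 - 33)*(-28 - 34))**2 = (9 - 51*(-62))**2 = (9 + 3162)**2 = 3171**2 = 10055241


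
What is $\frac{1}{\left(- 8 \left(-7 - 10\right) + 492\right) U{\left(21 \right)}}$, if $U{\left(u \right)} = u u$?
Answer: $\frac{1}{276948} \approx 3.6108 \cdot 10^{-6}$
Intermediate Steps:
$U{\left(u \right)} = u^{2}$
$\frac{1}{\left(- 8 \left(-7 - 10\right) + 492\right) U{\left(21 \right)}} = \frac{1}{\left(- 8 \left(-7 - 10\right) + 492\right) 21^{2}} = \frac{1}{\left(\left(-8\right) \left(-17\right) + 492\right) 441} = \frac{1}{\left(136 + 492\right) 441} = \frac{1}{628 \cdot 441} = \frac{1}{276948}$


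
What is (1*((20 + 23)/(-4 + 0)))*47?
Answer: -2021/4 ≈ -505.25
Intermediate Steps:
(1*((20 + 23)/(-4 + 0)))*47 = (1*(43/(-4)))*47 = (1*(43*(-¼)))*47 = (1*(-43/4))*47 = -43/4*47 = -2021/4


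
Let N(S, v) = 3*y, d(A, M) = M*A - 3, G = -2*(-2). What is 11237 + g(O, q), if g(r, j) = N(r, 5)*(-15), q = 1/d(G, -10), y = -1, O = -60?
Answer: 11282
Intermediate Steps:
G = 4
d(A, M) = -3 + A*M (d(A, M) = A*M - 3 = -3 + A*M)
q = -1/43 (q = 1/(-3 + 4*(-10)) = 1/(-3 - 40) = 1/(-43) = -1/43 ≈ -0.023256)
N(S, v) = -3 (N(S, v) = 3*(-1) = -3)
g(r, j) = 45 (g(r, j) = -3*(-15) = 45)
11237 + g(O, q) = 11237 + 45 = 11282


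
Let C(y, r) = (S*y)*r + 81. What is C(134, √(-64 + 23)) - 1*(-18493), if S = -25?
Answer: 18574 - 3350*I*√41 ≈ 18574.0 - 21450.0*I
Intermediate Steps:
C(y, r) = 81 - 25*r*y (C(y, r) = (-25*y)*r + 81 = -25*r*y + 81 = 81 - 25*r*y)
C(134, √(-64 + 23)) - 1*(-18493) = (81 - 25*√(-64 + 23)*134) - 1*(-18493) = (81 - 25*√(-41)*134) + 18493 = (81 - 25*I*√41*134) + 18493 = (81 - 3350*I*√41) + 18493 = 18574 - 3350*I*√41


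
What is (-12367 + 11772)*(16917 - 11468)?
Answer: -3242155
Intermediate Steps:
(-12367 + 11772)*(16917 - 11468) = -595*5449 = -3242155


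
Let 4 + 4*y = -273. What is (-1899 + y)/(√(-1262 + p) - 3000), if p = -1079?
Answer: 5904750/9002341 + 7873*I*√2341/36009364 ≈ 0.65591 + 0.010579*I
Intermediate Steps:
y = -277/4 (y = -1 + (¼)*(-273) = -1 - 273/4 = -277/4 ≈ -69.250)
(-1899 + y)/(√(-1262 + p) - 3000) = (-1899 - 277/4)/(√(-1262 - 1079) - 3000) = -7873/(4*(√(-2341) - 3000)) = -7873/(4*(I*√2341 - 3000)) = -7873/(4*(-3000 + I*√2341))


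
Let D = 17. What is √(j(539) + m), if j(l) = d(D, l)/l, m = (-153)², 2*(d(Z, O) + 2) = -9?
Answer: √555167558/154 ≈ 153.00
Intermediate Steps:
d(Z, O) = -13/2 (d(Z, O) = -2 + (½)*(-9) = -2 - 9/2 = -13/2)
m = 23409
j(l) = -13/(2*l)
√(j(539) + m) = √(-13/2/539 + 23409) = √(-13/2*1/539 + 23409) = √(-13/1078 + 23409) = √(25234889/1078) = √555167558/154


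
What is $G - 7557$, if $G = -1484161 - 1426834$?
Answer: $-2918552$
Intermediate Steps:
$G = -2910995$ ($G = -1484161 - 1426834 = -2910995$)
$G - 7557 = -2910995 - 7557 = -2918552$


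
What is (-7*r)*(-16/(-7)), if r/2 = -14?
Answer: 448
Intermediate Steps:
r = -28 (r = 2*(-14) = -28)
(-7*r)*(-16/(-7)) = (-7*(-28))*(-16/(-7)) = 196*(-16*(-⅐)) = 196*(16/7) = 448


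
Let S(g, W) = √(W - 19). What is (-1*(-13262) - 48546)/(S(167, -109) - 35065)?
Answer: 1237233460/1229554353 + 282272*I*√2/1229554353 ≈ 1.0062 + 0.00032466*I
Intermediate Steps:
S(g, W) = √(-19 + W)
(-1*(-13262) - 48546)/(S(167, -109) - 35065) = (-1*(-13262) - 48546)/(√(-19 - 109) - 35065) = (13262 - 48546)/(√(-128) - 35065) = -35284/(8*I*√2 - 35065) = -35284/(-35065 + 8*I*√2)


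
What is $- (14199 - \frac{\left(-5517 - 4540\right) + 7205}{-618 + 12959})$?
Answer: $- \frac{175232711}{12341} \approx -14199.0$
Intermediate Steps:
$- (14199 - \frac{\left(-5517 - 4540\right) + 7205}{-618 + 12959}) = - (14199 - \frac{\left(-5517 - 4540\right) + 7205}{12341}) = - (14199 - \left(-10057 + 7205\right) \frac{1}{12341}) = - (14199 - \left(-2852\right) \frac{1}{12341}) = - (14199 - - \frac{2852}{12341}) = - (14199 + \frac{2852}{12341}) = \left(-1\right) \frac{175232711}{12341} = - \frac{175232711}{12341}$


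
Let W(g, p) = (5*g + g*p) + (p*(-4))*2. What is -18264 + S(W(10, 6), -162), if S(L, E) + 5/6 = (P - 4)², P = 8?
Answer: -109493/6 ≈ -18249.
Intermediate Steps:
W(g, p) = -8*p + 5*g + g*p (W(g, p) = (5*g + g*p) - 4*p*2 = (5*g + g*p) - 8*p = -8*p + 5*g + g*p)
S(L, E) = 91/6 (S(L, E) = -⅚ + (8 - 4)² = -⅚ + 4² = -⅚ + 16 = 91/6)
-18264 + S(W(10, 6), -162) = -18264 + 91/6 = -109493/6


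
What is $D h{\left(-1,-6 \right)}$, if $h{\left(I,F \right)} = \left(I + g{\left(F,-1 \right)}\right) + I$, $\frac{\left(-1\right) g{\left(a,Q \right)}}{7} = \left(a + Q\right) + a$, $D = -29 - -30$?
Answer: $89$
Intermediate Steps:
$D = 1$ ($D = -29 + 30 = 1$)
$g{\left(a,Q \right)} = - 14 a - 7 Q$ ($g{\left(a,Q \right)} = - 7 \left(\left(a + Q\right) + a\right) = - 7 \left(\left(Q + a\right) + a\right) = - 7 \left(Q + 2 a\right) = - 14 a - 7 Q$)
$h{\left(I,F \right)} = 7 - 14 F + 2 I$ ($h{\left(I,F \right)} = \left(I - \left(-7 + 14 F\right)\right) + I = \left(7 + I - 14 F\right) + I = 7 - 14 F + 2 I$)
$D h{\left(-1,-6 \right)} = 1 \left(7 - -84 + 2 \left(-1\right)\right) = 1 \left(7 + 84 - 2\right) = 1 \cdot 89 = 89$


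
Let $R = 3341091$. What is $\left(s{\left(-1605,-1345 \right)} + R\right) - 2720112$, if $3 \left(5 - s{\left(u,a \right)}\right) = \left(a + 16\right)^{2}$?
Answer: $32237$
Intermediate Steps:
$s{\left(u,a \right)} = 5 - \frac{\left(16 + a\right)^{2}}{3}$ ($s{\left(u,a \right)} = 5 - \frac{\left(a + 16\right)^{2}}{3} = 5 - \frac{\left(16 + a\right)^{2}}{3}$)
$\left(s{\left(-1605,-1345 \right)} + R\right) - 2720112 = \left(\left(5 - \frac{\left(16 - 1345\right)^{2}}{3}\right) + 3341091\right) - 2720112 = \left(\left(5 - \frac{\left(-1329\right)^{2}}{3}\right) + 3341091\right) - 2720112 = \left(\left(5 - 588747\right) + 3341091\right) - 2720112 = \left(-588742 + 3341091\right) - 2720112 = 2752349 - 2720112 = 32237$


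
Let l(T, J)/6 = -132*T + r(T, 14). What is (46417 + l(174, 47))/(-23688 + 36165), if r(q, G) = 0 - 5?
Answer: -91421/12477 ≈ -7.3272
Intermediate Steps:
r(q, G) = -5
l(T, J) = -30 - 792*T (l(T, J) = 6*(-132*T - 5) = 6*(-5 - 132*T) = -30 - 792*T)
(46417 + l(174, 47))/(-23688 + 36165) = (46417 + (-30 - 792*174))/(-23688 + 36165) = (46417 + (-30 - 137808))/12477 = (46417 - 137838)*(1/12477) = -91421*1/12477 = -91421/12477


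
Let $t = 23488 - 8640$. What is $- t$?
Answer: $-14848$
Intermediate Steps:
$t = 14848$
$- t = \left(-1\right) 14848 = -14848$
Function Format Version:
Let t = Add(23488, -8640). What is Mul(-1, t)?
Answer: -14848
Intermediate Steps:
t = 14848
Mul(-1, t) = Mul(-1, 14848) = -14848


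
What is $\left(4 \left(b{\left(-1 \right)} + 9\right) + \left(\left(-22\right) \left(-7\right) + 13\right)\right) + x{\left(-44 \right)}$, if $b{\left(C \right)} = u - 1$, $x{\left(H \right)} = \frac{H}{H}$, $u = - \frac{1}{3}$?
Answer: $\frac{596}{3} \approx 198.67$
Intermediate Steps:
$u = - \frac{1}{3}$ ($u = \left(-1\right) \frac{1}{3} = - \frac{1}{3} \approx -0.33333$)
$x{\left(H \right)} = 1$
$b{\left(C \right)} = - \frac{4}{3}$ ($b{\left(C \right)} = - \frac{1}{3} - 1 = - \frac{4}{3}$)
$\left(4 \left(b{\left(-1 \right)} + 9\right) + \left(\left(-22\right) \left(-7\right) + 13\right)\right) + x{\left(-44 \right)} = \left(4 \left(- \frac{4}{3} + 9\right) + \left(\left(-22\right) \left(-7\right) + 13\right)\right) + 1 = \left(4 \cdot \frac{23}{3} + \left(154 + 13\right)\right) + 1 = \left(\frac{92}{3} + 167\right) + 1 = \frac{593}{3} + 1 = \frac{596}{3}$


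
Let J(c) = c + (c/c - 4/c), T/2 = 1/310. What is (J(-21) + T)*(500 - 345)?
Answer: -64459/21 ≈ -3069.5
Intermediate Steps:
T = 1/155 (T = 2/310 = 2*(1/310) = 1/155 ≈ 0.0064516)
J(c) = 1 + c - 4/c (J(c) = c + (1 - 4/c) = 1 + c - 4/c)
(J(-21) + T)*(500 - 345) = ((1 - 21 - 4/(-21)) + 1/155)*(500 - 345) = ((1 - 21 - 4*(-1/21)) + 1/155)*155 = ((1 - 21 + 4/21) + 1/155)*155 = (-416/21 + 1/155)*155 = -64459/3255*155 = -64459/21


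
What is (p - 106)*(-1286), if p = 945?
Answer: -1078954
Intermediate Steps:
(p - 106)*(-1286) = (945 - 106)*(-1286) = 839*(-1286) = -1078954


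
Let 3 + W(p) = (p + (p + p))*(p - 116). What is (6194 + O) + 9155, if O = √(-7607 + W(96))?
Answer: 15349 + I*√13370 ≈ 15349.0 + 115.63*I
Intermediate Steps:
W(p) = -3 + 3*p*(-116 + p) (W(p) = -3 + (p + (p + p))*(p - 116) = -3 + (p + 2*p)*(-116 + p) = -3 + (3*p)*(-116 + p) = -3 + 3*p*(-116 + p))
O = I*√13370 (O = √(-7607 + (-3 - 348*96 + 3*96²)) = √(-7607 + (-3 - 33408 + 3*9216)) = √(-7607 + (-3 - 33408 + 27648)) = √(-7607 - 5763) = √(-13370) = I*√13370 ≈ 115.63*I)
(6194 + O) + 9155 = (6194 + I*√13370) + 9155 = 15349 + I*√13370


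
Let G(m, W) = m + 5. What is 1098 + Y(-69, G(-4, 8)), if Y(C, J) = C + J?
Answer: 1030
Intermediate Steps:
G(m, W) = 5 + m
1098 + Y(-69, G(-4, 8)) = 1098 + (-69 + (5 - 4)) = 1098 + (-69 + 1) = 1098 - 68 = 1030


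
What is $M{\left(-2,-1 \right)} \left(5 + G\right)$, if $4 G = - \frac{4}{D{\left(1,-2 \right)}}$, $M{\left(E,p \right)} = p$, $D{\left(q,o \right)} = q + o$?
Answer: $-6$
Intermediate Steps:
$D{\left(q,o \right)} = o + q$
$G = 1$ ($G = \frac{\left(-4\right) \frac{1}{-2 + 1}}{4} = \frac{\left(-4\right) \frac{1}{-1}}{4} = \frac{\left(-4\right) \left(-1\right)}{4} = \frac{1}{4} \cdot 4 = 1$)
$M{\left(-2,-1 \right)} \left(5 + G\right) = - (5 + 1) = \left(-1\right) 6 = -6$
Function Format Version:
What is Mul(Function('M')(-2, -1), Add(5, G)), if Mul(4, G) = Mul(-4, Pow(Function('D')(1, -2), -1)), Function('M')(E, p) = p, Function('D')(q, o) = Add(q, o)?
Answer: -6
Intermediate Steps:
Function('D')(q, o) = Add(o, q)
G = 1 (G = Mul(Rational(1, 4), Mul(-4, Pow(Add(-2, 1), -1))) = Mul(Rational(1, 4), Mul(-4, Pow(-1, -1))) = Mul(Rational(1, 4), Mul(-4, -1)) = Mul(Rational(1, 4), 4) = 1)
Mul(Function('M')(-2, -1), Add(5, G)) = Mul(-1, Add(5, 1)) = Mul(-1, 6) = -6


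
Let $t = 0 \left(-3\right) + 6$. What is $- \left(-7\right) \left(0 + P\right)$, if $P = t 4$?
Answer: $168$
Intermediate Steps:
$t = 6$ ($t = 0 + 6 = 6$)
$P = 24$ ($P = 6 \cdot 4 = 24$)
$- \left(-7\right) \left(0 + P\right) = - \left(-7\right) \left(0 + 24\right) = - \left(-7\right) 24 = \left(-1\right) \left(-168\right) = 168$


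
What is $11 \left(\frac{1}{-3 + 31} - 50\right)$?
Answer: $- \frac{15389}{28} \approx -549.61$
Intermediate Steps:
$11 \left(\frac{1}{-3 + 31} - 50\right) = 11 \left(\frac{1}{28} - 50\right) = 11 \left(- \frac{1399}{28}\right) = - \frac{15389}{28}$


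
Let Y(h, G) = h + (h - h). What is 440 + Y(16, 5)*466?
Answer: 7896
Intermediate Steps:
Y(h, G) = h (Y(h, G) = h + 0 = h)
440 + Y(16, 5)*466 = 440 + 16*466 = 440 + 7456 = 7896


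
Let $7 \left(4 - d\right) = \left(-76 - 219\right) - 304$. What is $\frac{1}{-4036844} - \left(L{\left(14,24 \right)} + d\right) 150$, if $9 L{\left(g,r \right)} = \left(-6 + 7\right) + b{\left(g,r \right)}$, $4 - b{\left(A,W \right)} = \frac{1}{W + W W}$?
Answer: $- \frac{35083397657}{2595114} \approx -13519.0$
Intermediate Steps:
$d = \frac{627}{7}$ ($d = 4 - \frac{\left(-76 - 219\right) - 304}{7} = 4 - \frac{-295 - 304}{7} = 4 - - \frac{599}{7} = 4 + \frac{599}{7} = \frac{627}{7} \approx 89.571$)
$b{\left(A,W \right)} = 4 - \frac{1}{W + W^{2}}$ ($b{\left(A,W \right)} = 4 - \frac{1}{W + W W} = 4 - \frac{1}{W + W^{2}}$)
$L{\left(g,r \right)} = \frac{1}{9} + \frac{-1 + 4 r + 4 r^{2}}{9 r \left(1 + r\right)}$ ($L{\left(g,r \right)} = \frac{\left(-6 + 7\right) + \frac{-1 + 4 r + 4 r^{2}}{r \left(1 + r\right)}}{9} = \frac{1 + \frac{-1 + 4 r + 4 r^{2}}{r \left(1 + r\right)}}{9} = \frac{1}{9} + \frac{-1 + 4 r + 4 r^{2}}{9 r \left(1 + r\right)}$)
$\frac{1}{-4036844} - \left(L{\left(14,24 \right)} + d\right) 150 = \frac{1}{-4036844} - \left(\frac{-1 + 5 \cdot 24 + 5 \cdot 24^{2}}{9 \cdot 24 \left(1 + 24\right)} + \frac{627}{7}\right) 150 = - \frac{1}{4036844} - \left(\frac{1}{9} \cdot \frac{1}{24} \cdot \frac{1}{25} \left(-1 + 120 + 5 \cdot 576\right) + \frac{627}{7}\right) 150 = - \frac{1}{4036844} - \left(\frac{1}{9} \cdot \frac{1}{24} \cdot \frac{1}{25} \left(-1 + 120 + 2880\right) + \frac{627}{7}\right) 150 = - \frac{1}{4036844} - \left(\frac{1}{9} \cdot \frac{1}{24} \cdot \frac{1}{25} \cdot 2999 + \frac{627}{7}\right) 150 = - \frac{1}{4036844} - \left(\frac{2999}{5400} + \frac{627}{7}\right) 150 = - \frac{1}{4036844} - \frac{3406793}{37800} \cdot 150 = - \frac{1}{4036844} - \frac{3406793}{252} = - \frac{35083397657}{2595114}$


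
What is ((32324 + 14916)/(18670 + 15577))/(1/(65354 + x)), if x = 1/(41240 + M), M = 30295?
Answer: 44170329598168/489971829 ≈ 90149.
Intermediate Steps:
x = 1/71535 (x = 1/(41240 + 30295) = 1/71535 ≈ 1.3979e-5)
((32324 + 14916)/(18670 + 15577))/(1/(65354 + x)) = ((32324 + 14916)/(18670 + 15577))/(1/(65354 + 1/71535)) = (47240/34247)/(1/(4675098391/71535)) = (47240*(1/34247))/(71535/4675098391) = (47240/34247)*(4675098391/71535) = 44170329598168/489971829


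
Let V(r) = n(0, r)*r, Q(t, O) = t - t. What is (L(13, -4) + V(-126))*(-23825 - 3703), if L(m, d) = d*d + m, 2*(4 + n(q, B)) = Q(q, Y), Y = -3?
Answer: -14672424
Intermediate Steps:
Q(t, O) = 0
n(q, B) = -4 (n(q, B) = -4 + (½)*0 = -4 + 0 = -4)
V(r) = -4*r
L(m, d) = m + d² (L(m, d) = d² + m = m + d²)
(L(13, -4) + V(-126))*(-23825 - 3703) = ((13 + (-4)²) - 4*(-126))*(-23825 - 3703) = ((13 + 16) + 504)*(-27528) = (29 + 504)*(-27528) = 533*(-27528) = -14672424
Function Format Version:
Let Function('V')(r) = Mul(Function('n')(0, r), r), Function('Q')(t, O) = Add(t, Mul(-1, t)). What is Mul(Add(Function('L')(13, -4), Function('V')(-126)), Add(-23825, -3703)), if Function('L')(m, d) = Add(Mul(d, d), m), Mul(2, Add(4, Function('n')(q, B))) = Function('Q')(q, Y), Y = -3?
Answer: -14672424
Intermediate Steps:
Function('Q')(t, O) = 0
Function('n')(q, B) = -4 (Function('n')(q, B) = Add(-4, Mul(Rational(1, 2), 0)) = Add(-4, 0) = -4)
Function('V')(r) = Mul(-4, r)
Function('L')(m, d) = Add(m, Pow(d, 2)) (Function('L')(m, d) = Add(Pow(d, 2), m) = Add(m, Pow(d, 2)))
Mul(Add(Function('L')(13, -4), Function('V')(-126)), Add(-23825, -3703)) = Mul(Add(Add(13, Pow(-4, 2)), Mul(-4, -126)), Add(-23825, -3703)) = Mul(Add(Add(13, 16), 504), -27528) = Mul(Add(29, 504), -27528) = Mul(533, -27528) = -14672424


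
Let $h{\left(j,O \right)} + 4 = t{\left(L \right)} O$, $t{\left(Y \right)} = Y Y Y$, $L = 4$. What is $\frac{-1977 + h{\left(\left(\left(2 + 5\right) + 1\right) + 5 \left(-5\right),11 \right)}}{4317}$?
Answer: $- \frac{1277}{4317} \approx -0.29581$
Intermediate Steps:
$t{\left(Y \right)} = Y^{3}$ ($t{\left(Y \right)} = Y^{2} Y = Y^{3}$)
$h{\left(j,O \right)} = -4 + 64 O$ ($h{\left(j,O \right)} = -4 + 4^{3} O = -4 + 64 O$)
$\frac{-1977 + h{\left(\left(\left(2 + 5\right) + 1\right) + 5 \left(-5\right),11 \right)}}{4317} = \frac{-1977 + \left(-4 + 64 \cdot 11\right)}{4317} = \left(-1977 + \left(-4 + 704\right)\right) \frac{1}{4317} = \left(-1977 + 700\right) \frac{1}{4317} = \left(-1277\right) \frac{1}{4317} = - \frac{1277}{4317}$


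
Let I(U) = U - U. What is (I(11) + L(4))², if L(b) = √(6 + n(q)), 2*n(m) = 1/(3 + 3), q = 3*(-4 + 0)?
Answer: 73/12 ≈ 6.0833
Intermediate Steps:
q = -12 (q = 3*(-4) = -12)
n(m) = 1/12 (n(m) = 1/(2*(3 + 3)) = (½)/6 = (½)*(⅙) = 1/12)
L(b) = √219/6 (L(b) = √(6 + 1/12) = √(73/12) = √219/6)
I(U) = 0
(I(11) + L(4))² = (0 + √219/6)² = (√219/6)² = 73/12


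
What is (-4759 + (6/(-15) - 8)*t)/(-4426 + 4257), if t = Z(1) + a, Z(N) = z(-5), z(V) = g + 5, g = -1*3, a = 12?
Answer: 24383/845 ≈ 28.856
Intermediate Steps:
g = -3
z(V) = 2 (z(V) = -3 + 5 = 2)
Z(N) = 2
t = 14 (t = 2 + 12 = 14)
(-4759 + (6/(-15) - 8)*t)/(-4426 + 4257) = (-4759 + (6/(-15) - 8)*14)/(-4426 + 4257) = (-4759 + (6*(-1/15) - 8)*14)/(-169) = (-4759 + (-2/5 - 8)*14)*(-1/169) = (-4759 - 42/5*14)*(-1/169) = (-4759 - 588/5)*(-1/169) = -24383/5*(-1/169) = 24383/845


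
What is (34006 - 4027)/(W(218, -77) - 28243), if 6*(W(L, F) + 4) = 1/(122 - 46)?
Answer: -13670424/12880631 ≈ -1.0613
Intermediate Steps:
W(L, F) = -1823/456 (W(L, F) = -4 + 1/(6*(122 - 46)) = -4 + (1/6)/76 = -4 + (1/6)*(1/76) = -4 + 1/456 = -1823/456)
(34006 - 4027)/(W(218, -77) - 28243) = (34006 - 4027)/(-1823/456 - 28243) = 29979/(-12880631/456) = 29979*(-456/12880631) = -13670424/12880631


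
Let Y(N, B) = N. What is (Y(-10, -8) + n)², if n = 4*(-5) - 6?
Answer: 1296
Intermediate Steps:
n = -26 (n = -20 - 6 = -26)
(Y(-10, -8) + n)² = (-10 - 26)² = (-36)² = 1296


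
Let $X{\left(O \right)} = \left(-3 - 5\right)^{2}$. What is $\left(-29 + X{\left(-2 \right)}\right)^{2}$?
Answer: $1225$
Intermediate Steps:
$X{\left(O \right)} = 64$ ($X{\left(O \right)} = \left(-8\right)^{2} = 64$)
$\left(-29 + X{\left(-2 \right)}\right)^{2} = \left(-29 + 64\right)^{2} = 35^{2} = 1225$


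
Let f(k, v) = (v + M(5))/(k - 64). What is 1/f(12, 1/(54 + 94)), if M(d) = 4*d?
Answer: -7696/2961 ≈ -2.5991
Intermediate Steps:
f(k, v) = (20 + v)/(-64 + k) (f(k, v) = (v + 4*5)/(k - 64) = (v + 20)/(-64 + k) = (20 + v)/(-64 + k))
1/f(12, 1/(54 + 94)) = 1/((20 + 1/(54 + 94))/(-64 + 12)) = 1/((20 + 1/148)/(-52)) = 1/(-(20 + 1/148)/52) = 1/(-1/52*2961/148) = 1/(-2961/7696) = -7696/2961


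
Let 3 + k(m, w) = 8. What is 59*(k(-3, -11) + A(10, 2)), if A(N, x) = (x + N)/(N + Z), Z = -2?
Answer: 767/2 ≈ 383.50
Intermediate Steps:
A(N, x) = (N + x)/(-2 + N) (A(N, x) = (x + N)/(N - 2) = (N + x)/(-2 + N))
k(m, w) = 5 (k(m, w) = -3 + 8 = 5)
59*(k(-3, -11) + A(10, 2)) = 59*(5 + (10 + 2)/(-2 + 10)) = 59*(5 + 12/8) = 59*(5 + (1/8)*12) = 59*(5 + 3/2) = 59*(13/2) = 767/2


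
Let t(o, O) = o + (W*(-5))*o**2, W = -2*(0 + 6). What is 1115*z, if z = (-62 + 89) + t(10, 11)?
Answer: 6731255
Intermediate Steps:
W = -12 (W = -2*6 = -12)
t(o, O) = o + 60*o**2 (t(o, O) = o + (-12*(-5))*o**2 = o + 60*o**2)
z = 6037 (z = (-62 + 89) + 10*(1 + 60*10) = 27 + 10*(1 + 600) = 27 + 10*601 = 27 + 6010 = 6037)
1115*z = 1115*6037 = 6731255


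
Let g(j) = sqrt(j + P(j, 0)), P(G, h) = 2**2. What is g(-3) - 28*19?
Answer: -531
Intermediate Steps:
P(G, h) = 4
g(j) = sqrt(4 + j) (g(j) = sqrt(j + 4) = sqrt(4 + j))
g(-3) - 28*19 = sqrt(4 - 3) - 28*19 = sqrt(1) - 532 = 1 - 532 = -531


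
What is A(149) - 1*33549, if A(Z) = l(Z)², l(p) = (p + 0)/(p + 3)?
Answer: -775093895/23104 ≈ -33548.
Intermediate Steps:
l(p) = p/(3 + p)
A(Z) = Z²/(3 + Z)² (A(Z) = (Z/(3 + Z))² = Z²/(3 + Z)²)
A(149) - 1*33549 = 149²/(3 + 149)² - 1*33549 = 22201/152² - 33549 = 22201*(1/23104) - 33549 = 22201/23104 - 33549 = -775093895/23104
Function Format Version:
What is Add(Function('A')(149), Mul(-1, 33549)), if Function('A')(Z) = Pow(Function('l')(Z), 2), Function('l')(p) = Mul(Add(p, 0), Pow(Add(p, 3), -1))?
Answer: Rational(-775093895, 23104) ≈ -33548.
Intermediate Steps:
Function('l')(p) = Mul(p, Pow(Add(3, p), -1))
Function('A')(Z) = Mul(Pow(Z, 2), Pow(Add(3, Z), -2)) (Function('A')(Z) = Pow(Mul(Z, Pow(Add(3, Z), -1)), 2) = Mul(Pow(Z, 2), Pow(Add(3, Z), -2)))
Add(Function('A')(149), Mul(-1, 33549)) = Add(Mul(Pow(149, 2), Pow(Add(3, 149), -2)), Mul(-1, 33549)) = Add(Mul(22201, Pow(152, -2)), -33549) = Add(Mul(22201, Rational(1, 23104)), -33549) = Add(Rational(22201, 23104), -33549) = Rational(-775093895, 23104)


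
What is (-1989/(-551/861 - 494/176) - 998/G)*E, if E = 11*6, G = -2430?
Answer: 161245846982/4230711 ≈ 38113.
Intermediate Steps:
E = 66
(-1989/(-551/861 - 494/176) - 998/G)*E = (-1989/(-551/861 - 494/176) - 998/(-2430))*66 = (-1989/(-551*1/861 - 494*1/176) - 998*(-1/2430))*66 = (-1989/(-551/861 - 247/88) + 499/1215)*66 = (-1989/(-261155/75768) + 499/1215)*66 = (-1989*(-75768/261155) + 499/1215)*66 = (150702552/261155 + 499/1215)*66 = (7329356681/12692133)*66 = 161245846982/4230711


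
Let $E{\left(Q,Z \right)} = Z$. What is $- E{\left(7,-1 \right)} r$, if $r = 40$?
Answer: $40$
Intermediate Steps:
$- E{\left(7,-1 \right)} r = \left(-1\right) \left(-1\right) 40 = 1 \cdot 40 = 40$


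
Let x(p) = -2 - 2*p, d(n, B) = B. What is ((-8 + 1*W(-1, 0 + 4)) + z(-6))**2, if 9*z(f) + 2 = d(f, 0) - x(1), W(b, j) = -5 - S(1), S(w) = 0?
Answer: 13225/81 ≈ 163.27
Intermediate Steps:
W(b, j) = -5 (W(b, j) = -5 - 1*0 = -5 + 0 = -5)
z(f) = 2/9 (z(f) = -2/9 + (0 - (-2 - 2*1))/9 = -2/9 + (0 - (-2 - 2))/9 = -2/9 + (0 - 1*(-4))/9 = -2/9 + (0 + 4)/9 = -2/9 + (1/9)*4 = -2/9 + 4/9 = 2/9)
((-8 + 1*W(-1, 0 + 4)) + z(-6))**2 = ((-8 + 1*(-5)) + 2/9)**2 = ((-8 - 5) + 2/9)**2 = (-13 + 2/9)**2 = (-115/9)**2 = 13225/81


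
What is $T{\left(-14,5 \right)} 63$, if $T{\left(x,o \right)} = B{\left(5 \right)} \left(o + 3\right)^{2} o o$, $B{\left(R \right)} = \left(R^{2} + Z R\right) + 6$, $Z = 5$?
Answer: $5644800$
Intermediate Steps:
$B{\left(R \right)} = 6 + R^{2} + 5 R$ ($B{\left(R \right)} = \left(R^{2} + 5 R\right) + 6 = 6 + R^{2} + 5 R$)
$T{\left(x,o \right)} = 56 o^{2} \left(3 + o\right)^{2}$ ($T{\left(x,o \right)} = \left(6 + 5^{2} + 5 \cdot 5\right) \left(o + 3\right)^{2} o o = \left(6 + 25 + 25\right) \left(3 + o\right)^{2} o^{2} = 56 \left(3 + o\right)^{2} o^{2} = 56 o^{2} \left(3 + o\right)^{2}$)
$T{\left(-14,5 \right)} 63 = 56 \cdot 5^{2} \left(3 + 5\right)^{2} \cdot 63 = 56 \cdot 25 \cdot 8^{2} \cdot 63 = 56 \cdot 25 \cdot 64 \cdot 63 = 89600 \cdot 63 = 5644800$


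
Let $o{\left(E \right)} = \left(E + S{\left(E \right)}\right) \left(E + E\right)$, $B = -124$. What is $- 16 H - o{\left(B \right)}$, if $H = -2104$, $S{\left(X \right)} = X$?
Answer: $-27840$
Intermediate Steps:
$o{\left(E \right)} = 4 E^{2}$ ($o{\left(E \right)} = \left(E + E\right) \left(E + E\right) = 2 E 2 E = 4 E^{2}$)
$- 16 H - o{\left(B \right)} = \left(-16\right) \left(-2104\right) - 4 \left(-124\right)^{2} = 33664 - 4 \cdot 15376 = 33664 - 61504 = -27840$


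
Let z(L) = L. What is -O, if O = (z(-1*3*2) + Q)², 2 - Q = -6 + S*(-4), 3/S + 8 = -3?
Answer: -100/121 ≈ -0.82645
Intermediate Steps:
S = -3/11 (S = 3/(-8 - 3) = 3/(-11) = 3*(-1/11) = -3/11 ≈ -0.27273)
Q = 76/11 (Q = 2 - (-6 - 3/11*(-4)) = 2 - (-6 + 12/11) = 2 - 1*(-54/11) = 2 + 54/11 = 76/11 ≈ 6.9091)
O = 100/121 (O = (-1*3*2 + 76/11)² = (-3*2 + 76/11)² = (-6 + 76/11)² = (10/11)² = 100/121 ≈ 0.82645)
-O = -1*100/121 = -100/121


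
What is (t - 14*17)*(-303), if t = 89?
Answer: 45147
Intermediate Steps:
(t - 14*17)*(-303) = (89 - 14*17)*(-303) = (89 - 238)*(-303) = -149*(-303) = 45147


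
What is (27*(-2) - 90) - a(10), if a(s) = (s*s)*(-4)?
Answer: 256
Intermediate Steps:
a(s) = -4*s**2 (a(s) = s**2*(-4) = -4*s**2)
(27*(-2) - 90) - a(10) = (27*(-2) - 90) - (-4)*10**2 = (-54 - 90) - (-4)*100 = -144 - 1*(-400) = -144 + 400 = 256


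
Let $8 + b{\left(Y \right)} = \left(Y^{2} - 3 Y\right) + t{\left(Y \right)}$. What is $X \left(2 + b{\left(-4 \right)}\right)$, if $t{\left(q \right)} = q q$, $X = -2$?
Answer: $-76$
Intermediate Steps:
$t{\left(q \right)} = q^{2}$
$b{\left(Y \right)} = -8 - 3 Y + 2 Y^{2}$ ($b{\left(Y \right)} = -8 + \left(\left(Y^{2} - 3 Y\right) + Y^{2}\right) = -8 + \left(- 3 Y + 2 Y^{2}\right) = -8 - 3 Y + 2 Y^{2}$)
$X \left(2 + b{\left(-4 \right)}\right) = - 2 \left(2 - \left(-4 - 32\right)\right) = - 2 \left(2 + \left(-8 + 12 + 2 \cdot 16\right)\right) = - 2 \left(2 + \left(-8 + 12 + 32\right)\right) = - 2 \left(2 + 36\right) = \left(-2\right) 38 = -76$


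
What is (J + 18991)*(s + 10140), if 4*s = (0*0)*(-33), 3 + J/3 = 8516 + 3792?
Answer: 566886840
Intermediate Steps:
J = 36915 (J = -9 + 3*(8516 + 3792) = -9 + 3*12308 = -9 + 36924 = 36915)
s = 0 (s = ((0*0)*(-33))/4 = (0*(-33))/4 = (1/4)*0 = 0)
(J + 18991)*(s + 10140) = (36915 + 18991)*(0 + 10140) = 55906*10140 = 566886840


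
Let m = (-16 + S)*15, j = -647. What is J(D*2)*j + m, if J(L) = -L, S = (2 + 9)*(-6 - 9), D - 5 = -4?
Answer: -1421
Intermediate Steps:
D = 1 (D = 5 - 4 = 1)
S = -165 (S = 11*(-15) = -165)
m = -2715 (m = (-16 - 165)*15 = -181*15 = -2715)
J(D*2)*j + m = -2*(-647) - 2715 = 1294 - 2715 = -1421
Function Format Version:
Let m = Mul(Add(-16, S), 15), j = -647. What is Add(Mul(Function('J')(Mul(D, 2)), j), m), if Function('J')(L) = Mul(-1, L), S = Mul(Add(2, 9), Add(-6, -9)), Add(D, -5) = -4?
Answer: -1421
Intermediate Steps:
D = 1 (D = Add(5, -4) = 1)
S = -165 (S = Mul(11, -15) = -165)
m = -2715 (m = Mul(Add(-16, -165), 15) = Mul(-181, 15) = -2715)
Add(Mul(Function('J')(Mul(D, 2)), j), m) = Add(Mul(Mul(-1, Mul(1, 2)), -647), -2715) = Add(Mul(Mul(-1, 2), -647), -2715) = Add(Mul(-2, -647), -2715) = Add(1294, -2715) = -1421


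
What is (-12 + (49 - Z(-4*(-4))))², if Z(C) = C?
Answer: 441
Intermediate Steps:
(-12 + (49 - Z(-4*(-4))))² = (-12 + (49 - (-4)*(-4)))² = (-12 + (49 - 1*16))² = (-12 + (49 - 16))² = (-12 + 33)² = 21² = 441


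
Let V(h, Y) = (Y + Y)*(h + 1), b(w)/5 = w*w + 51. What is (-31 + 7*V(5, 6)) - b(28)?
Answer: -3702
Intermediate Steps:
b(w) = 255 + 5*w**2 (b(w) = 5*(w*w + 51) = 5*(w**2 + 51) = 5*(51 + w**2) = 255 + 5*w**2)
V(h, Y) = 2*Y*(1 + h) (V(h, Y) = (2*Y)*(1 + h) = 2*Y*(1 + h))
(-31 + 7*V(5, 6)) - b(28) = (-31 + 7*(2*6*(1 + 5))) - (255 + 5*28**2) = (-31 + 7*(2*6*6)) - (255 + 5*784) = (-31 + 7*72) - (255 + 3920) = (-31 + 504) - 1*4175 = 473 - 4175 = -3702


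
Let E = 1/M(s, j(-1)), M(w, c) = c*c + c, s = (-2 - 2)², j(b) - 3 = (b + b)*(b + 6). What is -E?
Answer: -1/42 ≈ -0.023810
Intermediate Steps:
j(b) = 3 + 2*b*(6 + b) (j(b) = 3 + (b + b)*(b + 6) = 3 + (2*b)*(6 + b) = 3 + 2*b*(6 + b))
s = 16 (s = (-4)² = 16)
M(w, c) = c + c² (M(w, c) = c² + c = c + c²)
E = 1/42 (E = 1/((3 + 2*(-1)² + 12*(-1))*(1 + (3 + 2*(-1)² + 12*(-1)))) = 1/((3 + 2*1 - 12)*(1 + (3 + 2*1 - 12))) = 1/((3 + 2 - 12)*(1 + (3 + 2 - 12))) = 1/(-7*(1 - 7)) = 1/(-7*(-6)) = 1/42 ≈ 0.023810)
-E = -1*1/42 = -1/42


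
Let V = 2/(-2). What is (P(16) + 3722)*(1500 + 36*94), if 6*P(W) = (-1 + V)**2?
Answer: 18181504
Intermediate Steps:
V = -1 (V = 2*(-1/2) = -1)
P(W) = 2/3 (P(W) = (-1 - 1)**2/6 = (1/6)*(-2)**2 = (1/6)*4 = 2/3)
(P(16) + 3722)*(1500 + 36*94) = (2/3 + 3722)*(1500 + 36*94) = 11168*(1500 + 3384)/3 = (11168/3)*4884 = 18181504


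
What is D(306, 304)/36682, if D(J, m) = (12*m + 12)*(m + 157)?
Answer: 843630/18341 ≈ 45.997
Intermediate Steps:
D(J, m) = (12 + 12*m)*(157 + m)
D(306, 304)/36682 = (1884 + 12*304**2 + 1896*304)/36682 = (1884 + 12*92416 + 576384)*(1/36682) = (1884 + 1108992 + 576384)*(1/36682) = 1687260*(1/36682) = 843630/18341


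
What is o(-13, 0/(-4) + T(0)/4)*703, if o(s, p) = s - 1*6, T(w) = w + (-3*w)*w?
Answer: -13357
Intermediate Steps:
T(w) = w - 3*w**2
o(s, p) = -6 + s (o(s, p) = s - 6 = -6 + s)
o(-13, 0/(-4) + T(0)/4)*703 = (-6 - 13)*703 = -19*703 = -13357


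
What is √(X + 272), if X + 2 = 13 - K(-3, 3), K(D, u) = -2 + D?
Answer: 12*√2 ≈ 16.971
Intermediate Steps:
X = 16 (X = -2 + (13 - (-2 - 3)) = -2 + (13 - 1*(-5)) = -2 + (13 + 5) = -2 + 18 = 16)
√(X + 272) = √(16 + 272) = √288 = 12*√2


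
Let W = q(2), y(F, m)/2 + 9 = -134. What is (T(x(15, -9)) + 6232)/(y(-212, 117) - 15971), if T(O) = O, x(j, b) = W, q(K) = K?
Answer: -2078/5419 ≈ -0.38347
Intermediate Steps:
y(F, m) = -286 (y(F, m) = -18 + 2*(-134) = -18 - 268 = -286)
W = 2
x(j, b) = 2
(T(x(15, -9)) + 6232)/(y(-212, 117) - 15971) = (2 + 6232)/(-286 - 15971) = 6234/(-16257) = 6234*(-1/16257) = -2078/5419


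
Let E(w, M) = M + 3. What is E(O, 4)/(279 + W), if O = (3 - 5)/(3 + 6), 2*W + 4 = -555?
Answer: -14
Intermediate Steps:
W = -559/2 (W = -2 + (1/2)*(-555) = -2 - 555/2 = -559/2 ≈ -279.50)
O = -2/9 ≈ -0.22222
E(w, M) = 3 + M
E(O, 4)/(279 + W) = (3 + 4)/(279 - 559/2) = 7/(-1/2) = 7*(-2) = -14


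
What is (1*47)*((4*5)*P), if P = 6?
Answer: 5640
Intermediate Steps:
(1*47)*((4*5)*P) = (1*47)*((4*5)*6) = 47*(20*6) = 47*120 = 5640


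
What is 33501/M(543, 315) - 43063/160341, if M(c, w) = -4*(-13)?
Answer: 413026505/641364 ≈ 643.98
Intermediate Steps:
M(c, w) = 52
33501/M(543, 315) - 43063/160341 = 33501/52 - 43063/160341 = 33501*(1/52) - 43063*1/160341 = 2577/4 - 43063/160341 = 413026505/641364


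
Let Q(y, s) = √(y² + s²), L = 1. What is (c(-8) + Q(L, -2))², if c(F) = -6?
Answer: (6 - √5)² ≈ 14.167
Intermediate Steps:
Q(y, s) = √(s² + y²)
(c(-8) + Q(L, -2))² = (-6 + √((-2)² + 1²))² = (-6 + √(4 + 1))² = (-6 + √5)²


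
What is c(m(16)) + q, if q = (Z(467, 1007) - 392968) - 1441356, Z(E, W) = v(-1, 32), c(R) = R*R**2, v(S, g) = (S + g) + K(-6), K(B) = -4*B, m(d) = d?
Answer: -1830173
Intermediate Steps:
v(S, g) = 24 + S + g (v(S, g) = (S + g) - 4*(-6) = (S + g) + 24 = 24 + S + g)
c(R) = R**3
Z(E, W) = 55 (Z(E, W) = 24 - 1 + 32 = 55)
q = -1834269 (q = (55 - 392968) - 1441356 = -392913 - 1441356 = -1834269)
c(m(16)) + q = 16**3 - 1834269 = 4096 - 1834269 = -1830173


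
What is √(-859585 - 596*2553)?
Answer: I*√2381173 ≈ 1543.1*I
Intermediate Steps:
√(-859585 - 596*2553) = √(-859585 - 1521588) = √(-2381173) = I*√2381173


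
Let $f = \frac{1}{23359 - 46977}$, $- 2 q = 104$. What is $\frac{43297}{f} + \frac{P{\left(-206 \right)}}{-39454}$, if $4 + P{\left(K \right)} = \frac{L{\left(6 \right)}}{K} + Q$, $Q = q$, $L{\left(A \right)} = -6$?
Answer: $- \frac{4155556474864287}{4063762} \approx -1.0226 \cdot 10^{9}$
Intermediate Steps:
$q = -52$ ($q = \left(- \frac{1}{2}\right) 104 = -52$)
$Q = -52$
$f = - \frac{1}{23618}$ ($f = \frac{1}{-23618} = - \frac{1}{23618} \approx -4.2341 \cdot 10^{-5}$)
$P{\left(K \right)} = -56 - \frac{6}{K}$ ($P{\left(K \right)} = -4 - \left(52 + \frac{6}{K}\right) = -56 - \frac{6}{K}$)
$\frac{43297}{f} + \frac{P{\left(-206 \right)}}{-39454} = \frac{43297}{- \frac{1}{23618}} + \frac{-56 - \frac{6}{-206}}{-39454} = 43297 \left(-23618\right) + \left(-56 - - \frac{3}{103}\right) \left(- \frac{1}{39454}\right) = -1022588546 + \left(-56 + \frac{3}{103}\right) \left(- \frac{1}{39454}\right) = -1022588546 - - \frac{5765}{4063762} = -1022588546 + \frac{5765}{4063762} = - \frac{4155556474864287}{4063762}$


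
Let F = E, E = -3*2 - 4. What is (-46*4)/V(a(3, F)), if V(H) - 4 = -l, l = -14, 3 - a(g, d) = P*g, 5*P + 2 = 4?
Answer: -92/9 ≈ -10.222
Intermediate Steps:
P = 2/5 (P = -2/5 + (1/5)*4 = -2/5 + 4/5 = 2/5 ≈ 0.40000)
E = -10 (E = -6 - 4 = -10)
F = -10
a(g, d) = 3 - 2*g/5
V(H) = 18 (V(H) = 4 - 1*(-14) = 4 + 14 = 18)
(-46*4)/V(a(3, F)) = -46*4/18 = -184*1/18 = -92/9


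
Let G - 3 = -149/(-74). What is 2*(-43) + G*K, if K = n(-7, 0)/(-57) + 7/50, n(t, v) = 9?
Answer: -6052107/70300 ≈ -86.090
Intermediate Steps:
G = 371/74 (G = 3 - 149/(-74) = 3 - 149*(-1/74) = 3 + 149/74 = 371/74 ≈ 5.0135)
K = -17/950 (K = 9/(-57) + 7/50 = 9*(-1/57) + 7*(1/50) = -3/19 + 7/50 = -17/950 ≈ -0.017895)
2*(-43) + G*K = 2*(-43) + (371/74)*(-17/950) = -86 - 6307/70300 = -6052107/70300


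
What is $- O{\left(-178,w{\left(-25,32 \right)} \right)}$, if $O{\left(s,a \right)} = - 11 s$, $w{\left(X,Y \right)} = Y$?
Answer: $-1958$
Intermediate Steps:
$- O{\left(-178,w{\left(-25,32 \right)} \right)} = - \left(-11\right) \left(-178\right) = \left(-1\right) 1958 = -1958$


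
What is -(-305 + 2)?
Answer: 303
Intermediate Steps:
-(-305 + 2) = -1*(-303) = 303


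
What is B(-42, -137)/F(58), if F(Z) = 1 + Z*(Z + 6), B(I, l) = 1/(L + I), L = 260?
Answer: 1/809434 ≈ 1.2354e-6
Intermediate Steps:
B(I, l) = 1/(260 + I)
F(Z) = 1 + Z*(6 + Z)
B(-42, -137)/F(58) = 1/((260 - 42)*(1 + 58² + 6*58)) = 1/(218*(1 + 3364 + 348)) = (1/218)/3713 = (1/218)*(1/3713) = 1/809434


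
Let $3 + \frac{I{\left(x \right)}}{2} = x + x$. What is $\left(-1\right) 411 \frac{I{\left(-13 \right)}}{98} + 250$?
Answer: $\frac{24169}{49} \approx 493.25$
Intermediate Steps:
$I{\left(x \right)} = -6 + 4 x$ ($I{\left(x \right)} = -6 + 2 \left(x + x\right) = -6 + 2 \cdot 2 x = -6 + 4 x$)
$\left(-1\right) 411 \frac{I{\left(-13 \right)}}{98} + 250 = \left(-1\right) 411 \frac{-6 + 4 \left(-13\right)}{98} + 250 = - 411 \left(-6 - 52\right) \frac{1}{98} + 250 = - 411 \left(\left(-58\right) \frac{1}{98}\right) + 250 = \left(-411\right) \left(- \frac{29}{49}\right) + 250 = \frac{11919}{49} + 250 = \frac{24169}{49}$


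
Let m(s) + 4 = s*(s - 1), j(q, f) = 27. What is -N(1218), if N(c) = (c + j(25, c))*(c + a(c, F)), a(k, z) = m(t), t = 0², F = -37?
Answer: -1511430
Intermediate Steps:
t = 0
m(s) = -4 + s*(-1 + s) (m(s) = -4 + s*(s - 1) = -4 + s*(-1 + s))
a(k, z) = -4 (a(k, z) = -4 + 0² - 1*0 = -4 + 0 + 0 = -4)
N(c) = (-4 + c)*(27 + c) (N(c) = (c + 27)*(c - 4) = (27 + c)*(-4 + c) = (-4 + c)*(27 + c))
-N(1218) = -(-108 + 1218² + 23*1218) = -(-108 + 1483524 + 28014) = -1*1511430 = -1511430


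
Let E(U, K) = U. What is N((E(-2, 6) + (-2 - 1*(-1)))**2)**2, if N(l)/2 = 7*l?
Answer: 15876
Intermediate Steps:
N(l) = 14*l (N(l) = 2*(7*l) = 14*l)
N((E(-2, 6) + (-2 - 1*(-1)))**2)**2 = (14*(-2 + (-2 - 1*(-1)))**2)**2 = (14*(-2 + (-2 + 1))**2)**2 = (14*(-2 - 1)**2)**2 = (14*(-3)**2)**2 = (14*9)**2 = 126**2 = 15876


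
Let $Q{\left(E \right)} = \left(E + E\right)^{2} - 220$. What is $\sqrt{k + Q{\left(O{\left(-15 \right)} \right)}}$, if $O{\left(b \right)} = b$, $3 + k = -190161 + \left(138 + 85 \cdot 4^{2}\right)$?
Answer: $i \sqrt{187986} \approx 433.57 i$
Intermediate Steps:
$k = -188666$ ($k = -3 - \left(190023 - 1360\right) = -3 + \left(-190161 + \left(138 + 85 \cdot 16\right)\right) = -3 + \left(-190161 + \left(138 + 1360\right)\right) = -3 + \left(-190161 + 1498\right) = -3 - 188663 = -188666$)
$Q{\left(E \right)} = -220 + 4 E^{2}$ ($Q{\left(E \right)} = \left(2 E\right)^{2} - 220 = 4 E^{2} - 220 = -220 + 4 E^{2}$)
$\sqrt{k + Q{\left(O{\left(-15 \right)} \right)}} = \sqrt{-188666 - \left(220 - 4 \left(-15\right)^{2}\right)} = \sqrt{-188666 + \left(-220 + 4 \cdot 225\right)} = \sqrt{-188666 + \left(-220 + 900\right)} = \sqrt{-188666 + 680} = \sqrt{-187986} = i \sqrt{187986}$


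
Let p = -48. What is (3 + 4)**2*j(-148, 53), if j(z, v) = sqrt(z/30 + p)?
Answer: 49*I*sqrt(11910)/15 ≈ 356.5*I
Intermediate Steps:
j(z, v) = sqrt(-48 + z/30) (j(z, v) = sqrt(z/30 - 48) = sqrt(-48 + z/30))
(3 + 4)**2*j(-148, 53) = (3 + 4)**2*(sqrt(-43200 + 30*(-148))/30) = 7**2*(sqrt(-43200 - 4440)/30) = 49*(sqrt(-47640)/30) = 49*((2*I*sqrt(11910))/30) = 49*(I*sqrt(11910)/15) = 49*I*sqrt(11910)/15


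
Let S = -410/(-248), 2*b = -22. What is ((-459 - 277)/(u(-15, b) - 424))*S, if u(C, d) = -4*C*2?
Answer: 4715/1178 ≈ 4.0025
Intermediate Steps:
b = -11 (b = (½)*(-22) = -11)
u(C, d) = -8*C
S = 205/124 (S = -410*(-1/248) = 205/124 ≈ 1.6532)
((-459 - 277)/(u(-15, b) - 424))*S = ((-459 - 277)/(-8*(-15) - 424))*(205/124) = -736/(120 - 424)*(205/124) = -736/(-304)*(205/124) = -736*(-1/304)*(205/124) = (46/19)*(205/124) = 4715/1178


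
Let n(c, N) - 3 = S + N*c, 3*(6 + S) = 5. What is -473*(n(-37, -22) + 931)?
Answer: -2474263/3 ≈ -8.2475e+5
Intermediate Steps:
S = -13/3 (S = -6 + (⅓)*5 = -6 + 5/3 = -13/3 ≈ -4.3333)
n(c, N) = -4/3 + N*c (n(c, N) = 3 + (-13/3 + N*c) = -4/3 + N*c)
-473*(n(-37, -22) + 931) = -473*((-4/3 - 22*(-37)) + 931) = -473*((-4/3 + 814) + 931) = -473*(2438/3 + 931) = -473*5231/3 = -2474263/3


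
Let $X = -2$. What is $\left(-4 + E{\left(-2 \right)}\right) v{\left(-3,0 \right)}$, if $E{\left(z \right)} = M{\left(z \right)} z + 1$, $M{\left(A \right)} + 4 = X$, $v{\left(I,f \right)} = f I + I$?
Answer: $-27$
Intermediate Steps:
$v{\left(I,f \right)} = I + I f$ ($v{\left(I,f \right)} = I f + I = I + I f$)
$M{\left(A \right)} = -6$ ($M{\left(A \right)} = -4 - 2 = -6$)
$E{\left(z \right)} = 1 - 6 z$ ($E{\left(z \right)} = - 6 z + 1 = 1 - 6 z$)
$\left(-4 + E{\left(-2 \right)}\right) v{\left(-3,0 \right)} = \left(-4 + \left(1 - -12\right)\right) \left(- 3 \left(1 + 0\right)\right) = \left(-4 + \left(1 + 12\right)\right) \left(\left(-3\right) 1\right) = \left(-4 + 13\right) \left(-3\right) = 9 \left(-3\right) = -27$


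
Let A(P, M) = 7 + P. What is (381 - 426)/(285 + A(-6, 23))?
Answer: -45/286 ≈ -0.15734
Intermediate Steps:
(381 - 426)/(285 + A(-6, 23)) = (381 - 426)/(285 + (7 - 6)) = -45/(285 + 1) = -45/286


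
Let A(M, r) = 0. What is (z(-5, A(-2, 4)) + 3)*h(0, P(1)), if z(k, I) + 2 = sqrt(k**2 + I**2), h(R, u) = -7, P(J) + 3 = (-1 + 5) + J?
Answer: -42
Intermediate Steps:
P(J) = 1 + J (P(J) = -3 + ((-1 + 5) + J) = -3 + (4 + J) = 1 + J)
z(k, I) = -2 + sqrt(I**2 + k**2) (z(k, I) = -2 + sqrt(k**2 + I**2) = -2 + sqrt(I**2 + k**2))
(z(-5, A(-2, 4)) + 3)*h(0, P(1)) = ((-2 + sqrt(0**2 + (-5)**2)) + 3)*(-7) = ((-2 + sqrt(0 + 25)) + 3)*(-7) = ((-2 + sqrt(25)) + 3)*(-7) = ((-2 + 5) + 3)*(-7) = (3 + 3)*(-7) = 6*(-7) = -42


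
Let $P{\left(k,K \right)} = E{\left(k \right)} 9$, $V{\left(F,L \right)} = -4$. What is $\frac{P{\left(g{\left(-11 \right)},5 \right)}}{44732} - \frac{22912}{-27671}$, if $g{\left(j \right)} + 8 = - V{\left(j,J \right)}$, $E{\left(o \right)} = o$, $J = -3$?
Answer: $\frac{255975857}{309444793} \approx 0.82721$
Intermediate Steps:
$g{\left(j \right)} = -4$ ($g{\left(j \right)} = -8 - -4 = -8 + 4 = -4$)
$P{\left(k,K \right)} = 9 k$ ($P{\left(k,K \right)} = k 9 = 9 k$)
$\frac{P{\left(g{\left(-11 \right)},5 \right)}}{44732} - \frac{22912}{-27671} = \frac{9 \left(-4\right)}{44732} - \frac{22912}{-27671} = \left(-36\right) \frac{1}{44732} - - \frac{22912}{27671} = - \frac{9}{11183} + \frac{22912}{27671} = \frac{255975857}{309444793}$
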